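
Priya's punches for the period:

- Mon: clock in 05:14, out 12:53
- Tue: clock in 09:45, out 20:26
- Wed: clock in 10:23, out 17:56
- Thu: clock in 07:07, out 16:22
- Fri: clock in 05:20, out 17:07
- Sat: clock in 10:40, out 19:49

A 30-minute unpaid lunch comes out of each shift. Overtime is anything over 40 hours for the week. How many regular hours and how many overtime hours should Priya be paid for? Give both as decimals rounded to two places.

Regular 40.00 hours, overtime 13.07 hours

Mon: 05:14–12:53 = 7 h 39 min; less 30 min break → 7 h 9 min
Tue: 09:45–20:26 = 10 h 41 min; less 30 min break → 10 h 11 min
Wed: 10:23–17:56 = 7 h 33 min; less 30 min break → 7 h 3 min
Thu: 07:07–16:22 = 9 h 15 min; less 30 min break → 8 h 45 min
Fri: 05:20–17:07 = 11 h 47 min; less 30 min break → 11 h 17 min
Sat: 10:40–19:49 = 9 h 9 min; less 30 min break → 8 h 39 min
Total worked: 53 h 4 min = 53.07 h.
Threshold 40 h → overtime 13 h 4 min, regular 40 h 0 min.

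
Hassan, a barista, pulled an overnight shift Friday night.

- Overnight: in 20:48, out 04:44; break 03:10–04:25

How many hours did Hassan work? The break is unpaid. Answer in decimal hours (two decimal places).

Overnight: 20:48 → midnight = 3 h 12 min; midnight → 04:44 = 4 h 44 min; span 7 h 56 min; less 75 min break → 6 h 41 min

6.68 hours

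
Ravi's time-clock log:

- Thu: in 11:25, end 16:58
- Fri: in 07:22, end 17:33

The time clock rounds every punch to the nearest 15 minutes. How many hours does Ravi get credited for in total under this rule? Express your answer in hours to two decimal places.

Thu: in 11:25→11:30, out 16:58→17:00; 5 h 30 min
Fri: in 07:22→07:15, out 17:33→17:30; 10 h 15 min
Total credited: 15 h 45 min.

15.75 hours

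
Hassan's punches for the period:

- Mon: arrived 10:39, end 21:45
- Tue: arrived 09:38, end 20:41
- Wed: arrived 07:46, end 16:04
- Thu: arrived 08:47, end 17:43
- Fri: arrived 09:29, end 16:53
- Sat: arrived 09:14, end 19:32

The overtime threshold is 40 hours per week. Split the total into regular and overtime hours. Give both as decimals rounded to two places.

Mon: 10:39–21:45 = 11 h 6 min
Tue: 09:38–20:41 = 11 h 3 min
Wed: 07:46–16:04 = 8 h 18 min
Thu: 08:47–17:43 = 8 h 56 min
Fri: 09:29–16:53 = 7 h 24 min
Sat: 09:14–19:32 = 10 h 18 min
Total worked: 57 h 5 min = 57.08 h.
Threshold 40 h → overtime 17 h 5 min, regular 40 h 0 min.

Regular 40.00 hours, overtime 17.08 hours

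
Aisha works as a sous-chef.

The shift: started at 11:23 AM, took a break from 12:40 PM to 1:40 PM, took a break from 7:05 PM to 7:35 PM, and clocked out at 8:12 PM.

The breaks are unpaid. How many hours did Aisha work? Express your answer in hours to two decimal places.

The shift: 11:23 AM–8:12 PM = 8 h 49 min; less 90 min break → 7 h 19 min

7.32 hours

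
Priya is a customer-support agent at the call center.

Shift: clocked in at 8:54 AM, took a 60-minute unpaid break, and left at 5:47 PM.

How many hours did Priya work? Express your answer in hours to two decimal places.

7.88 hours

Shift: 8:54 AM–5:47 PM = 8 h 53 min; less 60 min break → 7 h 53 min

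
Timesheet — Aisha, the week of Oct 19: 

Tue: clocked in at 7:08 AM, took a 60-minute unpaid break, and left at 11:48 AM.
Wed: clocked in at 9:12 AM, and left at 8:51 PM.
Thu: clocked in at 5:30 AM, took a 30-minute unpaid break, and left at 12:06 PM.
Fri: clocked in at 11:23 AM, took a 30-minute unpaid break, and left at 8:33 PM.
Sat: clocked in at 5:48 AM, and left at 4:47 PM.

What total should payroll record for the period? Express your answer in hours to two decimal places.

Tue: 7:08 AM–11:48 AM = 4 h 40 min; less 60 min break → 3 h 40 min
Wed: 9:12 AM–8:51 PM = 11 h 39 min
Thu: 5:30 AM–12:06 PM = 6 h 36 min; less 30 min break → 6 h 6 min
Fri: 11:23 AM–8:33 PM = 9 h 10 min; less 30 min break → 8 h 40 min
Sat: 5:48 AM–4:47 PM = 10 h 59 min
Total: 3 h 40 min + 11 h 39 min + 6 h 6 min + 8 h 40 min + 10 h 59 min = 41 h 4 min.

41.07 hours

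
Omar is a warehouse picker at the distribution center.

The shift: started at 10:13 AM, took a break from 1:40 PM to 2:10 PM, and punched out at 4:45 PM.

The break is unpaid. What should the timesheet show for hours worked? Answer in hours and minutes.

The shift: 10:13 AM–4:45 PM = 6 h 32 min; less 30 min break → 6 h 2 min

6 h 2 min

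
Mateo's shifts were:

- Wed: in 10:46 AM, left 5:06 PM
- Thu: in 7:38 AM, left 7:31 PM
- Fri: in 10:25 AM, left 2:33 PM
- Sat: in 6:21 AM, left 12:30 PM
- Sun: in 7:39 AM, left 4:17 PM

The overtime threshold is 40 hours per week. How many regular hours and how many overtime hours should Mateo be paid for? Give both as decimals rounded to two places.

Regular 37.13 hours, overtime 0.00 hours

Wed: 10:46 AM–5:06 PM = 6 h 20 min
Thu: 7:38 AM–7:31 PM = 11 h 53 min
Fri: 10:25 AM–2:33 PM = 4 h 8 min
Sat: 6:21 AM–12:30 PM = 6 h 9 min
Sun: 7:39 AM–4:17 PM = 8 h 38 min
Total worked: 37 h 8 min = 37.13 h.
Threshold 40 h → overtime 0 h 0 min, regular 37 h 8 min.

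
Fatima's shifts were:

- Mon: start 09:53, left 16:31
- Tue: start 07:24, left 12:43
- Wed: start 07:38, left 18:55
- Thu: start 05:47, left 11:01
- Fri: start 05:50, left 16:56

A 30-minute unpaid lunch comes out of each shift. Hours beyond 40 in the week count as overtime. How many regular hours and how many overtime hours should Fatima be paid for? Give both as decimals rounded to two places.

Mon: 09:53–16:31 = 6 h 38 min; less 30 min break → 6 h 8 min
Tue: 07:24–12:43 = 5 h 19 min; less 30 min break → 4 h 49 min
Wed: 07:38–18:55 = 11 h 17 min; less 30 min break → 10 h 47 min
Thu: 05:47–11:01 = 5 h 14 min; less 30 min break → 4 h 44 min
Fri: 05:50–16:56 = 11 h 6 min; less 30 min break → 10 h 36 min
Total worked: 37 h 4 min = 37.07 h.
Threshold 40 h → overtime 0 h 0 min, regular 37 h 4 min.

Regular 37.07 hours, overtime 0.00 hours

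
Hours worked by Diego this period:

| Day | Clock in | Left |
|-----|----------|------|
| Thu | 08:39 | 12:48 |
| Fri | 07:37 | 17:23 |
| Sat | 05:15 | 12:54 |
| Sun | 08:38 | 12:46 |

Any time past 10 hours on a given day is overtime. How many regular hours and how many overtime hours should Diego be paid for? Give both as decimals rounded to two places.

Thu: 08:39–12:48 = 4 h 9 min
Fri: 07:37–17:23 = 9 h 46 min
Sat: 05:15–12:54 = 7 h 39 min
Sun: 08:38–12:46 = 4 h 8 min
Thu reg 4 h 9 min / OT 0 h 0 min; Fri reg 9 h 46 min / OT 0 h 0 min; Sat reg 7 h 39 min / OT 0 h 0 min; Sun reg 4 h 8 min / OT 0 h 0 min.
Totals: regular 25 h 42 min, overtime 0 h 0 min.

Regular 25.70 hours, overtime 0.00 hours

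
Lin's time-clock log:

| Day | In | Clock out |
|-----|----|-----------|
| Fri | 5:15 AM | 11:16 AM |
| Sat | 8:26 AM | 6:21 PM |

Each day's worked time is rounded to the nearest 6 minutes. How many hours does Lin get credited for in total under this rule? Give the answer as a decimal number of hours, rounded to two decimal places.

15.90 hours

Fri: 5:15 AM–11:16 AM = 6 h 1 min → rounds to 6 h 0 min
Sat: 8:26 AM–6:21 PM = 9 h 55 min → rounds to 9 h 54 min
Total credited: 15 h 54 min.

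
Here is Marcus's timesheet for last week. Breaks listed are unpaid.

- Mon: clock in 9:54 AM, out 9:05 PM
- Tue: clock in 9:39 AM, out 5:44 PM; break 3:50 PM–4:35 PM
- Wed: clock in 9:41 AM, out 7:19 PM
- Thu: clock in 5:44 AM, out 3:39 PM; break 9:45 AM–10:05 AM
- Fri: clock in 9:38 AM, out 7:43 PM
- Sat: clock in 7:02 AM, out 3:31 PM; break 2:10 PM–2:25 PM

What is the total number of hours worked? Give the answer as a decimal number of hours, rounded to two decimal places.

56.05 hours

Mon: 9:54 AM–9:05 PM = 11 h 11 min
Tue: 9:39 AM–5:44 PM = 8 h 5 min; less 45 min break → 7 h 20 min
Wed: 9:41 AM–7:19 PM = 9 h 38 min
Thu: 5:44 AM–3:39 PM = 9 h 55 min; less 20 min break → 9 h 35 min
Fri: 9:38 AM–7:43 PM = 10 h 5 min
Sat: 7:02 AM–3:31 PM = 8 h 29 min; less 15 min break → 8 h 14 min
Total: 11 h 11 min + 7 h 20 min + 9 h 38 min + 9 h 35 min + 10 h 5 min + 8 h 14 min = 56 h 3 min.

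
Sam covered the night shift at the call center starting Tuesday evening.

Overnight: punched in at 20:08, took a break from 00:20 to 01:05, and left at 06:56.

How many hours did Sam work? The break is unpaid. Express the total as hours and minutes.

10 h 3 min

Overnight: 20:08 → midnight = 3 h 52 min; midnight → 06:56 = 6 h 56 min; span 10 h 48 min; less 45 min break → 10 h 3 min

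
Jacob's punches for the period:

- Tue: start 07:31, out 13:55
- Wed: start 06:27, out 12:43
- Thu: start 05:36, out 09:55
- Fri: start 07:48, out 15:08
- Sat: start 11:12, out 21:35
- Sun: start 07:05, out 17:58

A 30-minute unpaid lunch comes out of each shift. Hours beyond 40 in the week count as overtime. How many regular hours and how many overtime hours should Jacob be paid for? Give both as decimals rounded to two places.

Regular 40.00 hours, overtime 2.58 hours

Tue: 07:31–13:55 = 6 h 24 min; less 30 min break → 5 h 54 min
Wed: 06:27–12:43 = 6 h 16 min; less 30 min break → 5 h 46 min
Thu: 05:36–09:55 = 4 h 19 min; less 30 min break → 3 h 49 min
Fri: 07:48–15:08 = 7 h 20 min; less 30 min break → 6 h 50 min
Sat: 11:12–21:35 = 10 h 23 min; less 30 min break → 9 h 53 min
Sun: 07:05–17:58 = 10 h 53 min; less 30 min break → 10 h 23 min
Total worked: 42 h 35 min = 42.58 h.
Threshold 40 h → overtime 2 h 35 min, regular 40 h 0 min.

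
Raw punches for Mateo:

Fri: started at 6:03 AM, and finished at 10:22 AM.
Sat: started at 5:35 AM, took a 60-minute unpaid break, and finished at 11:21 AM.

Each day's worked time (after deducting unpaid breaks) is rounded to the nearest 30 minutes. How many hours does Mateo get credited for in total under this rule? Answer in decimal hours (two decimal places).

Fri: 6:03 AM–10:22 AM = 4 h 19 min → rounds to 4 h 30 min
Sat: 5:35 AM–11:21 AM = 5 h 46 min − 60 min = 4 h 46 min → rounds to 5 h 0 min
Total credited: 9 h 30 min.

9.50 hours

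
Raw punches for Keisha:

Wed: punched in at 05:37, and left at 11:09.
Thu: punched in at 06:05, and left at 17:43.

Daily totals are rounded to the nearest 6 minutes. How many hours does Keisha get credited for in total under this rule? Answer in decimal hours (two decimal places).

17.10 hours

Wed: 05:37–11:09 = 5 h 32 min → rounds to 5 h 30 min
Thu: 06:05–17:43 = 11 h 38 min → rounds to 11 h 36 min
Total credited: 17 h 6 min.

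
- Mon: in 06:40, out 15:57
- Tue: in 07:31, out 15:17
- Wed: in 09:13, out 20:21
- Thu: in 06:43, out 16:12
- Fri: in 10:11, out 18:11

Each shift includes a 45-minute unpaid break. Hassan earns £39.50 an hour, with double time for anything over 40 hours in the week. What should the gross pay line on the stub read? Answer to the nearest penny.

£1731.42

Mon: 06:40–15:57 = 9 h 17 min; less 45 min break → 8 h 32 min
Tue: 07:31–15:17 = 7 h 46 min; less 45 min break → 7 h 1 min
Wed: 09:13–20:21 = 11 h 8 min; less 45 min break → 10 h 23 min
Thu: 06:43–16:12 = 9 h 29 min; less 45 min break → 8 h 44 min
Fri: 10:11–18:11 = 8 h 0 min; less 45 min break → 7 h 15 min
Total worked: 41 h 55 min = 2515 min.
Regular 40 h 0 min = 2400 min at £39.50/h; overtime 1 h 55 min = 115 min at £79.00/h.
Pay = (2400 × £39.50 + 115 × £79.00) ÷ 60 = £1731.42.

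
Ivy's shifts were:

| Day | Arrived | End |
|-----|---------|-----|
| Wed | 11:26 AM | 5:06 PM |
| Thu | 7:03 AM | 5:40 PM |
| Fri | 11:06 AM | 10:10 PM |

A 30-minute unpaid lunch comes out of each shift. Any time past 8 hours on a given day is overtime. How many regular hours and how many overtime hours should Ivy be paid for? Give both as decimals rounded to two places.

Wed: 11:26 AM–5:06 PM = 5 h 40 min; less 30 min break → 5 h 10 min
Thu: 7:03 AM–5:40 PM = 10 h 37 min; less 30 min break → 10 h 7 min
Fri: 11:06 AM–10:10 PM = 11 h 4 min; less 30 min break → 10 h 34 min
Wed reg 5 h 10 min / OT 0 h 0 min; Thu reg 8 h 0 min / OT 2 h 7 min; Fri reg 8 h 0 min / OT 2 h 34 min.
Totals: regular 21 h 10 min, overtime 4 h 41 min.

Regular 21.17 hours, overtime 4.68 hours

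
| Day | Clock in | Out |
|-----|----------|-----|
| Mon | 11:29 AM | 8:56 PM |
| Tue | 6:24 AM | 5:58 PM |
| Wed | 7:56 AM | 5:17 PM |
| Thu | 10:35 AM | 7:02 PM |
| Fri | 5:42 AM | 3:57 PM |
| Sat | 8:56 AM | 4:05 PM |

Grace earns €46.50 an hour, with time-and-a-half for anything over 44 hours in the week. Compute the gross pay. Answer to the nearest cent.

Mon: 11:29 AM–8:56 PM = 9 h 27 min
Tue: 6:24 AM–5:58 PM = 11 h 34 min
Wed: 7:56 AM–5:17 PM = 9 h 21 min
Thu: 10:35 AM–7:02 PM = 8 h 27 min
Fri: 5:42 AM–3:57 PM = 10 h 15 min
Sat: 8:56 AM–4:05 PM = 7 h 9 min
Total worked: 56 h 13 min = 3373 min.
Regular 44 h 0 min = 2640 min at €46.50/h; overtime 12 h 13 min = 733 min at €69.75/h.
Pay = (2640 × €46.50 + 733 × €69.75) ÷ 60 = €2898.11.

€2898.11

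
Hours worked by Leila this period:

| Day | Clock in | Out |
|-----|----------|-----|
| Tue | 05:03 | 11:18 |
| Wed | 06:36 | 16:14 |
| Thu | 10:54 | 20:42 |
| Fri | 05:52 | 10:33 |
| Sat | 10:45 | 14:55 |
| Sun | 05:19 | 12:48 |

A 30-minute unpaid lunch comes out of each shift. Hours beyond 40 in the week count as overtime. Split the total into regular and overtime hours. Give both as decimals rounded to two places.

Regular 39.02 hours, overtime 0.00 hours

Tue: 05:03–11:18 = 6 h 15 min; less 30 min break → 5 h 45 min
Wed: 06:36–16:14 = 9 h 38 min; less 30 min break → 9 h 8 min
Thu: 10:54–20:42 = 9 h 48 min; less 30 min break → 9 h 18 min
Fri: 05:52–10:33 = 4 h 41 min; less 30 min break → 4 h 11 min
Sat: 10:45–14:55 = 4 h 10 min; less 30 min break → 3 h 40 min
Sun: 05:19–12:48 = 7 h 29 min; less 30 min break → 6 h 59 min
Total worked: 39 h 1 min = 39.02 h.
Threshold 40 h → overtime 0 h 0 min, regular 39 h 1 min.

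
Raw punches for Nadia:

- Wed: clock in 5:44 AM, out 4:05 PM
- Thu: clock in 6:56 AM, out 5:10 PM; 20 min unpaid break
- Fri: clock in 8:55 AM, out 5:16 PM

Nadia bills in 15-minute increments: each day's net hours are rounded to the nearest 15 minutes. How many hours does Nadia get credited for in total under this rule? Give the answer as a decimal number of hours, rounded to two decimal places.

28.50 hours

Wed: 5:44 AM–4:05 PM = 10 h 21 min → rounds to 10 h 15 min
Thu: 6:56 AM–5:10 PM = 10 h 14 min − 20 min = 9 h 54 min → rounds to 10 h 0 min
Fri: 8:55 AM–5:16 PM = 8 h 21 min → rounds to 8 h 15 min
Total credited: 28 h 30 min.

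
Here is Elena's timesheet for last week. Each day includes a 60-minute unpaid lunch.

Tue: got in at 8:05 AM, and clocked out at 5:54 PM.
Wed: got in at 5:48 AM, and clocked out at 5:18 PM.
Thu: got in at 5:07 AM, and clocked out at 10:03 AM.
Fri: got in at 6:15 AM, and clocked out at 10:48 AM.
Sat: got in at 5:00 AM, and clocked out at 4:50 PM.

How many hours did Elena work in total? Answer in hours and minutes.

37 h 38 min

Tue: 8:05 AM–5:54 PM = 9 h 49 min; less 60 min break → 8 h 49 min
Wed: 5:48 AM–5:18 PM = 11 h 30 min; less 60 min break → 10 h 30 min
Thu: 5:07 AM–10:03 AM = 4 h 56 min; less 60 min break → 3 h 56 min
Fri: 6:15 AM–10:48 AM = 4 h 33 min; less 60 min break → 3 h 33 min
Sat: 5:00 AM–4:50 PM = 11 h 50 min; less 60 min break → 10 h 50 min
Total: 8 h 49 min + 10 h 30 min + 3 h 56 min + 3 h 33 min + 10 h 50 min = 37 h 38 min.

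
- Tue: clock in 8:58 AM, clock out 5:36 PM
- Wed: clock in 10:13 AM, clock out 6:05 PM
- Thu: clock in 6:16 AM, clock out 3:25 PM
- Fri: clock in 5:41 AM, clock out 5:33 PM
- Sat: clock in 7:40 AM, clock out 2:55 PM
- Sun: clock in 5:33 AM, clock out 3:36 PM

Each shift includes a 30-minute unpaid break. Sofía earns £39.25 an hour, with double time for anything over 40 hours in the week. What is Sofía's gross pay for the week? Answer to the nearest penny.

£2497.61

Tue: 8:58 AM–5:36 PM = 8 h 38 min; less 30 min break → 8 h 8 min
Wed: 10:13 AM–6:05 PM = 7 h 52 min; less 30 min break → 7 h 22 min
Thu: 6:16 AM–3:25 PM = 9 h 9 min; less 30 min break → 8 h 39 min
Fri: 5:41 AM–5:33 PM = 11 h 52 min; less 30 min break → 11 h 22 min
Sat: 7:40 AM–2:55 PM = 7 h 15 min; less 30 min break → 6 h 45 min
Sun: 5:33 AM–3:36 PM = 10 h 3 min; less 30 min break → 9 h 33 min
Total worked: 51 h 49 min = 3109 min.
Regular 40 h 0 min = 2400 min at £39.25/h; overtime 11 h 49 min = 709 min at £78.50/h.
Pay = (2400 × £39.25 + 709 × £78.50) ÷ 60 = £2497.61.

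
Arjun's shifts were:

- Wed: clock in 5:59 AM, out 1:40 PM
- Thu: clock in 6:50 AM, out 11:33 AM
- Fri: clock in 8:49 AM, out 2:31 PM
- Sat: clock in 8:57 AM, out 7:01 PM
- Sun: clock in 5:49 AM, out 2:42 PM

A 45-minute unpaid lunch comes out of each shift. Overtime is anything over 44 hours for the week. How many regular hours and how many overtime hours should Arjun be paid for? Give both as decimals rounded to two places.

Regular 33.30 hours, overtime 0.00 hours

Wed: 5:59 AM–1:40 PM = 7 h 41 min; less 45 min break → 6 h 56 min
Thu: 6:50 AM–11:33 AM = 4 h 43 min; less 45 min break → 3 h 58 min
Fri: 8:49 AM–2:31 PM = 5 h 42 min; less 45 min break → 4 h 57 min
Sat: 8:57 AM–7:01 PM = 10 h 4 min; less 45 min break → 9 h 19 min
Sun: 5:49 AM–2:42 PM = 8 h 53 min; less 45 min break → 8 h 8 min
Total worked: 33 h 18 min = 33.30 h.
Threshold 44 h → overtime 0 h 0 min, regular 33 h 18 min.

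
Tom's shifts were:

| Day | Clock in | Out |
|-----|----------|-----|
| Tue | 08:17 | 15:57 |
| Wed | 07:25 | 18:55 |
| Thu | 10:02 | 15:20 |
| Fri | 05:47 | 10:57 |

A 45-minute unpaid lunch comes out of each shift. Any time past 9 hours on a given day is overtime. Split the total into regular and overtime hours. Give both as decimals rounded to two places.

Regular 24.88 hours, overtime 1.75 hours

Tue: 08:17–15:57 = 7 h 40 min; less 45 min break → 6 h 55 min
Wed: 07:25–18:55 = 11 h 30 min; less 45 min break → 10 h 45 min
Thu: 10:02–15:20 = 5 h 18 min; less 45 min break → 4 h 33 min
Fri: 05:47–10:57 = 5 h 10 min; less 45 min break → 4 h 25 min
Tue reg 6 h 55 min / OT 0 h 0 min; Wed reg 9 h 0 min / OT 1 h 45 min; Thu reg 4 h 33 min / OT 0 h 0 min; Fri reg 4 h 25 min / OT 0 h 0 min.
Totals: regular 24 h 53 min, overtime 1 h 45 min.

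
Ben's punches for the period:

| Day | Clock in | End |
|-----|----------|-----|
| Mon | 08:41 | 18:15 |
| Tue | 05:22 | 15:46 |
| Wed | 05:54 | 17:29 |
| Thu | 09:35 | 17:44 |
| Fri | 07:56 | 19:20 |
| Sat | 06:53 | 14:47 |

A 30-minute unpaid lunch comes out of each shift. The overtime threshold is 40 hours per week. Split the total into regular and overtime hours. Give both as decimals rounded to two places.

Mon: 08:41–18:15 = 9 h 34 min; less 30 min break → 9 h 4 min
Tue: 05:22–15:46 = 10 h 24 min; less 30 min break → 9 h 54 min
Wed: 05:54–17:29 = 11 h 35 min; less 30 min break → 11 h 5 min
Thu: 09:35–17:44 = 8 h 9 min; less 30 min break → 7 h 39 min
Fri: 07:56–19:20 = 11 h 24 min; less 30 min break → 10 h 54 min
Sat: 06:53–14:47 = 7 h 54 min; less 30 min break → 7 h 24 min
Total worked: 56 h 0 min = 56.00 h.
Threshold 40 h → overtime 16 h 0 min, regular 40 h 0 min.

Regular 40.00 hours, overtime 16.00 hours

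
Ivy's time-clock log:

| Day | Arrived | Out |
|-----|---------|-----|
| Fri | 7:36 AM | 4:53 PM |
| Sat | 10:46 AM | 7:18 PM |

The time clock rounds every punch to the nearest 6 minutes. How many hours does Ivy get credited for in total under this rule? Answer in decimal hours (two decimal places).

Fri: in 7:36 AM→7:36 AM, out 4:53 PM→4:54 PM; 9 h 18 min
Sat: in 10:46 AM→10:48 AM, out 7:18 PM→7:18 PM; 8 h 30 min
Total credited: 17 h 48 min.

17.80 hours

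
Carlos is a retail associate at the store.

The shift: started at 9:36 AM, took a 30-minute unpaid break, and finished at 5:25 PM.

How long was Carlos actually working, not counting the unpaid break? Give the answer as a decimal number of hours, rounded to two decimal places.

The shift: 9:36 AM–5:25 PM = 7 h 49 min; less 30 min break → 7 h 19 min

7.32 hours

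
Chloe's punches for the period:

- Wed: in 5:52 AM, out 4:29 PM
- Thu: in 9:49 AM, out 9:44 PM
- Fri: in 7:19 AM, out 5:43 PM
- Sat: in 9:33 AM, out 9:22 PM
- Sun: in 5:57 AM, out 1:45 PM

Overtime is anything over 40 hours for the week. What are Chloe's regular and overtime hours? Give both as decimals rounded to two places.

Wed: 5:52 AM–4:29 PM = 10 h 37 min
Thu: 9:49 AM–9:44 PM = 11 h 55 min
Fri: 7:19 AM–5:43 PM = 10 h 24 min
Sat: 9:33 AM–9:22 PM = 11 h 49 min
Sun: 5:57 AM–1:45 PM = 7 h 48 min
Total worked: 52 h 33 min = 52.55 h.
Threshold 40 h → overtime 12 h 33 min, regular 40 h 0 min.

Regular 40.00 hours, overtime 12.55 hours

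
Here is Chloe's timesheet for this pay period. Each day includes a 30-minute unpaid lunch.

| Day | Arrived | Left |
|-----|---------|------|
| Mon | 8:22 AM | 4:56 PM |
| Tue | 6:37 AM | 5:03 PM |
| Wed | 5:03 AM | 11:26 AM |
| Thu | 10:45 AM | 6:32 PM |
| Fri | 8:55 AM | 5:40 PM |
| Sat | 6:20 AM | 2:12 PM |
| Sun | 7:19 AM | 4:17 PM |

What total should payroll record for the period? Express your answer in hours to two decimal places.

55.25 hours

Mon: 8:22 AM–4:56 PM = 8 h 34 min; less 30 min break → 8 h 4 min
Tue: 6:37 AM–5:03 PM = 10 h 26 min; less 30 min break → 9 h 56 min
Wed: 5:03 AM–11:26 AM = 6 h 23 min; less 30 min break → 5 h 53 min
Thu: 10:45 AM–6:32 PM = 7 h 47 min; less 30 min break → 7 h 17 min
Fri: 8:55 AM–5:40 PM = 8 h 45 min; less 30 min break → 8 h 15 min
Sat: 6:20 AM–2:12 PM = 7 h 52 min; less 30 min break → 7 h 22 min
Sun: 7:19 AM–4:17 PM = 8 h 58 min; less 30 min break → 8 h 28 min
Total: 8 h 4 min + 9 h 56 min + 5 h 53 min + 7 h 17 min + 8 h 15 min + 7 h 22 min + 8 h 28 min = 55 h 15 min.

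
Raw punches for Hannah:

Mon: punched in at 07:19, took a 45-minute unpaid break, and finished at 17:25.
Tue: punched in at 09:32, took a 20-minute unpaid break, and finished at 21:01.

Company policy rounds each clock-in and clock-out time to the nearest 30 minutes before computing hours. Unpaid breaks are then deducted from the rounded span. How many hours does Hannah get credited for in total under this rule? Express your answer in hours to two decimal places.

Mon: in 07:19→07:30, out 17:25→17:30; 10 h 0 min − 45 min = 9 h 15 min
Tue: in 09:32→09:30, out 21:01→21:00; 11 h 30 min − 20 min = 11 h 10 min
Total credited: 20 h 25 min.

20.42 hours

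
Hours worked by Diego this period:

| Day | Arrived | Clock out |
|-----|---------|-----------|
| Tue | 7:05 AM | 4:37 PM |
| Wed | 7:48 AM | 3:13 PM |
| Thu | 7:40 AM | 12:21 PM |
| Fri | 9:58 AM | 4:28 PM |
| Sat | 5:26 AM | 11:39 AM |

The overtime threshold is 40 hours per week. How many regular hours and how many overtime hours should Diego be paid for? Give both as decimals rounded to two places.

Tue: 7:05 AM–4:37 PM = 9 h 32 min
Wed: 7:48 AM–3:13 PM = 7 h 25 min
Thu: 7:40 AM–12:21 PM = 4 h 41 min
Fri: 9:58 AM–4:28 PM = 6 h 30 min
Sat: 5:26 AM–11:39 AM = 6 h 13 min
Total worked: 34 h 21 min = 34.35 h.
Threshold 40 h → overtime 0 h 0 min, regular 34 h 21 min.

Regular 34.35 hours, overtime 0.00 hours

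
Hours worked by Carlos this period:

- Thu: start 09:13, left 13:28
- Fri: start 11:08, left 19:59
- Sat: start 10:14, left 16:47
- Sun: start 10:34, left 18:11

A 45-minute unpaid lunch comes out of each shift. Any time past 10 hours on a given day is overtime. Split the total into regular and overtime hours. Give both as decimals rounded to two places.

Regular 24.27 hours, overtime 0.00 hours

Thu: 09:13–13:28 = 4 h 15 min; less 45 min break → 3 h 30 min
Fri: 11:08–19:59 = 8 h 51 min; less 45 min break → 8 h 6 min
Sat: 10:14–16:47 = 6 h 33 min; less 45 min break → 5 h 48 min
Sun: 10:34–18:11 = 7 h 37 min; less 45 min break → 6 h 52 min
Thu reg 3 h 30 min / OT 0 h 0 min; Fri reg 8 h 6 min / OT 0 h 0 min; Sat reg 5 h 48 min / OT 0 h 0 min; Sun reg 6 h 52 min / OT 0 h 0 min.
Totals: regular 24 h 16 min, overtime 0 h 0 min.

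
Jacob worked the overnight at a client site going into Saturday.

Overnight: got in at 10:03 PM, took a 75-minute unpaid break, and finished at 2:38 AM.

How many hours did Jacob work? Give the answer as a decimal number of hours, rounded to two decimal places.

3.33 hours

Overnight: 10:03 PM → midnight = 1 h 57 min; midnight → 2:38 AM = 2 h 38 min; span 4 h 35 min; less 75 min break → 3 h 20 min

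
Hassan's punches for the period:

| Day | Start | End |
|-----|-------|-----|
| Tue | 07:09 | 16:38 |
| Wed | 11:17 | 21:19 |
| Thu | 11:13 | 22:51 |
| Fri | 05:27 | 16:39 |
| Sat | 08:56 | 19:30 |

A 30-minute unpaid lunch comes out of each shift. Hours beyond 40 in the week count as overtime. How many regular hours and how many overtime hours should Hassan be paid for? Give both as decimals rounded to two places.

Regular 40.00 hours, overtime 10.42 hours

Tue: 07:09–16:38 = 9 h 29 min; less 30 min break → 8 h 59 min
Wed: 11:17–21:19 = 10 h 2 min; less 30 min break → 9 h 32 min
Thu: 11:13–22:51 = 11 h 38 min; less 30 min break → 11 h 8 min
Fri: 05:27–16:39 = 11 h 12 min; less 30 min break → 10 h 42 min
Sat: 08:56–19:30 = 10 h 34 min; less 30 min break → 10 h 4 min
Total worked: 50 h 25 min = 50.42 h.
Threshold 40 h → overtime 10 h 25 min, regular 40 h 0 min.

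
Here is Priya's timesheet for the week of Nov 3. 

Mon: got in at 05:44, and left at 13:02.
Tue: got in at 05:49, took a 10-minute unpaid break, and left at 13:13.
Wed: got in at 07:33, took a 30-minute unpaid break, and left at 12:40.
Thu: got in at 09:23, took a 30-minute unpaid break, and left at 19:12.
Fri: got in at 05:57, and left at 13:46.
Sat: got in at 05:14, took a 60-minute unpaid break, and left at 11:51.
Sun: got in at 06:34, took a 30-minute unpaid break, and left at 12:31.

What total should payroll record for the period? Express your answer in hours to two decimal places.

47.35 hours

Mon: 05:44–13:02 = 7 h 18 min
Tue: 05:49–13:13 = 7 h 24 min; less 10 min break → 7 h 14 min
Wed: 07:33–12:40 = 5 h 7 min; less 30 min break → 4 h 37 min
Thu: 09:23–19:12 = 9 h 49 min; less 30 min break → 9 h 19 min
Fri: 05:57–13:46 = 7 h 49 min
Sat: 05:14–11:51 = 6 h 37 min; less 60 min break → 5 h 37 min
Sun: 06:34–12:31 = 5 h 57 min; less 30 min break → 5 h 27 min
Total: 7 h 18 min + 7 h 14 min + 4 h 37 min + 9 h 19 min + 7 h 49 min + 5 h 37 min + 5 h 27 min = 47 h 21 min.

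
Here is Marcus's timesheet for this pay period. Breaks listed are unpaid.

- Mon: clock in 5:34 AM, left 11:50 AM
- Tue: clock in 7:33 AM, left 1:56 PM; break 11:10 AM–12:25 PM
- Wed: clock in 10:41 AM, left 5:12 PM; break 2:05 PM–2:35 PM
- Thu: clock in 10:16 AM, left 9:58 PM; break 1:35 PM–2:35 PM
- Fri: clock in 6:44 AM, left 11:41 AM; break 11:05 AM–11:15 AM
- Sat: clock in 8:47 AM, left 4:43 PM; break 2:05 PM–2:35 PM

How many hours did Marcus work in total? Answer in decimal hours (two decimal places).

Mon: 5:34 AM–11:50 AM = 6 h 16 min
Tue: 7:33 AM–1:56 PM = 6 h 23 min; less 75 min break → 5 h 8 min
Wed: 10:41 AM–5:12 PM = 6 h 31 min; less 30 min break → 6 h 1 min
Thu: 10:16 AM–9:58 PM = 11 h 42 min; less 60 min break → 10 h 42 min
Fri: 6:44 AM–11:41 AM = 4 h 57 min; less 10 min break → 4 h 47 min
Sat: 8:47 AM–4:43 PM = 7 h 56 min; less 30 min break → 7 h 26 min
Total: 6 h 16 min + 5 h 8 min + 6 h 1 min + 10 h 42 min + 4 h 47 min + 7 h 26 min = 40 h 20 min.

40.33 hours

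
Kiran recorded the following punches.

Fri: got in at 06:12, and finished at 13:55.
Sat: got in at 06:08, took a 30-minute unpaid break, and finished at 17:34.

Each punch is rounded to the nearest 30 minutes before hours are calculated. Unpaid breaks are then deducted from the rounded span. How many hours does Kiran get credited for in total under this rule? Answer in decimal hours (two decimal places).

Fri: in 06:12→06:00, out 13:55→14:00; 8 h 0 min
Sat: in 06:08→06:00, out 17:34→17:30; 11 h 30 min − 30 min = 11 h 0 min
Total credited: 19 h 0 min.

19.00 hours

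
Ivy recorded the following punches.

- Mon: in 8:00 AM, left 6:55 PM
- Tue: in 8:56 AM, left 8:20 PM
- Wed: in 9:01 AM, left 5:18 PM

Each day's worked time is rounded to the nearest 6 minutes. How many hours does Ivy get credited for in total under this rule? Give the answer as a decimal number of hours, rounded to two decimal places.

Mon: 8:00 AM–6:55 PM = 10 h 55 min → rounds to 10 h 54 min
Tue: 8:56 AM–8:20 PM = 11 h 24 min → rounds to 11 h 24 min
Wed: 9:01 AM–5:18 PM = 8 h 17 min → rounds to 8 h 18 min
Total credited: 30 h 36 min.

30.60 hours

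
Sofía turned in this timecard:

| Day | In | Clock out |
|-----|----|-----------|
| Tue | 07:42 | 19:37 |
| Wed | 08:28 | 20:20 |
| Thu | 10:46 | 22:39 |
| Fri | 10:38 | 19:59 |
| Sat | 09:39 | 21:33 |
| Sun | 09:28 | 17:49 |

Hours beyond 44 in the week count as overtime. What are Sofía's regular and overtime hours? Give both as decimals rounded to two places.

Tue: 07:42–19:37 = 11 h 55 min
Wed: 08:28–20:20 = 11 h 52 min
Thu: 10:46–22:39 = 11 h 53 min
Fri: 10:38–19:59 = 9 h 21 min
Sat: 09:39–21:33 = 11 h 54 min
Sun: 09:28–17:49 = 8 h 21 min
Total worked: 65 h 16 min = 65.27 h.
Threshold 44 h → overtime 21 h 16 min, regular 44 h 0 min.

Regular 44.00 hours, overtime 21.27 hours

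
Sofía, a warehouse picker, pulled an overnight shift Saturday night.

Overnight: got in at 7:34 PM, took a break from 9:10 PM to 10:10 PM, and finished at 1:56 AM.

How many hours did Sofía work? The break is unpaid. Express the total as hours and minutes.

5 h 22 min

Overnight: 7:34 PM → midnight = 4 h 26 min; midnight → 1:56 AM = 1 h 56 min; span 6 h 22 min; less 60 min break → 5 h 22 min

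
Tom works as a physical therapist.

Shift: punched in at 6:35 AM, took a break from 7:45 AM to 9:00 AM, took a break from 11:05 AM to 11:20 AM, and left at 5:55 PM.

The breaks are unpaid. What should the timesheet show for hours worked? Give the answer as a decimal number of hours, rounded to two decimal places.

Shift: 6:35 AM–5:55 PM = 11 h 20 min; less 90 min break → 9 h 50 min

9.83 hours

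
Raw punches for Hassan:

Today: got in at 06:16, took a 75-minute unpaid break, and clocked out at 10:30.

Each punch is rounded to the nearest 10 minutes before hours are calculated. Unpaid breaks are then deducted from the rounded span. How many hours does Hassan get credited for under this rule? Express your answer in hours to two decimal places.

Today: in 06:16→06:20, out 10:30→10:30; 4 h 10 min − 75 min = 2 h 55 min

2.92 hours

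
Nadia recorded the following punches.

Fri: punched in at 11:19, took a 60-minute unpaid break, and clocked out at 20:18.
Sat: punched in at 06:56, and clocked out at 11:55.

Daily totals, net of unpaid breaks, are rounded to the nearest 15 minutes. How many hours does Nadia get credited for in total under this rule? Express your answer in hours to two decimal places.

13.00 hours

Fri: 11:19–20:18 = 8 h 59 min − 60 min = 7 h 59 min → rounds to 8 h 0 min
Sat: 06:56–11:55 = 4 h 59 min → rounds to 5 h 0 min
Total credited: 13 h 0 min.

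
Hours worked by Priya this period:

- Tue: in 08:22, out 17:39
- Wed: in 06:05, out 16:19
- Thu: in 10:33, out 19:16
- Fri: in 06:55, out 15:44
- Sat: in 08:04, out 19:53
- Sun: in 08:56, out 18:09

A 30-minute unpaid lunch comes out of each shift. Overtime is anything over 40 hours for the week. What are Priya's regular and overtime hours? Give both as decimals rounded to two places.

Tue: 08:22–17:39 = 9 h 17 min; less 30 min break → 8 h 47 min
Wed: 06:05–16:19 = 10 h 14 min; less 30 min break → 9 h 44 min
Thu: 10:33–19:16 = 8 h 43 min; less 30 min break → 8 h 13 min
Fri: 06:55–15:44 = 8 h 49 min; less 30 min break → 8 h 19 min
Sat: 08:04–19:53 = 11 h 49 min; less 30 min break → 11 h 19 min
Sun: 08:56–18:09 = 9 h 13 min; less 30 min break → 8 h 43 min
Total worked: 55 h 5 min = 55.08 h.
Threshold 40 h → overtime 15 h 5 min, regular 40 h 0 min.

Regular 40.00 hours, overtime 15.08 hours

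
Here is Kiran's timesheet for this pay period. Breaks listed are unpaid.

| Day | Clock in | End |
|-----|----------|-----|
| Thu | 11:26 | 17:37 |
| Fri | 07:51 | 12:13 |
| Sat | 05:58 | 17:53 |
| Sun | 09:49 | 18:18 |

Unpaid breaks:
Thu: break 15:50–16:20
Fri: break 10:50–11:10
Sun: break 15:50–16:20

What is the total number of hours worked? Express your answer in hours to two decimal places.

29.62 hours

Thu: 11:26–17:37 = 6 h 11 min; less 30 min break → 5 h 41 min
Fri: 07:51–12:13 = 4 h 22 min; less 20 min break → 4 h 2 min
Sat: 05:58–17:53 = 11 h 55 min
Sun: 09:49–18:18 = 8 h 29 min; less 30 min break → 7 h 59 min
Total: 5 h 41 min + 4 h 2 min + 11 h 55 min + 7 h 59 min = 29 h 37 min.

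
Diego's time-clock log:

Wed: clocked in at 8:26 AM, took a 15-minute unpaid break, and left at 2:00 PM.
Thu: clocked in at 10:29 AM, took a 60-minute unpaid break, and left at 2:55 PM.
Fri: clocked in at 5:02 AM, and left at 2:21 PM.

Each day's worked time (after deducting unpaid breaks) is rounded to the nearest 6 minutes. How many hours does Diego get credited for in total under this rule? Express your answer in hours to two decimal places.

18.00 hours

Wed: 8:26 AM–2:00 PM = 5 h 34 min − 15 min = 5 h 19 min → rounds to 5 h 18 min
Thu: 10:29 AM–2:55 PM = 4 h 26 min − 60 min = 3 h 26 min → rounds to 3 h 24 min
Fri: 5:02 AM–2:21 PM = 9 h 19 min → rounds to 9 h 18 min
Total credited: 18 h 0 min.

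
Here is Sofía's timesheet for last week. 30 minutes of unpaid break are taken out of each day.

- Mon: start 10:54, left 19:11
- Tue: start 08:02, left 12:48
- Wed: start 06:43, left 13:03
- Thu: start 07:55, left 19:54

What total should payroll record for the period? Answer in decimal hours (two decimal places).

Mon: 10:54–19:11 = 8 h 17 min; less 30 min break → 7 h 47 min
Tue: 08:02–12:48 = 4 h 46 min; less 30 min break → 4 h 16 min
Wed: 06:43–13:03 = 6 h 20 min; less 30 min break → 5 h 50 min
Thu: 07:55–19:54 = 11 h 59 min; less 30 min break → 11 h 29 min
Total: 7 h 47 min + 4 h 16 min + 5 h 50 min + 11 h 29 min = 29 h 22 min.

29.37 hours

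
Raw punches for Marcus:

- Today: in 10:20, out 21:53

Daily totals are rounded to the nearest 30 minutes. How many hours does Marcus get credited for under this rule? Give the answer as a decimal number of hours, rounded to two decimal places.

Today: 10:20–21:53 = 11 h 33 min → rounds to 11 h 30 min

11.50 hours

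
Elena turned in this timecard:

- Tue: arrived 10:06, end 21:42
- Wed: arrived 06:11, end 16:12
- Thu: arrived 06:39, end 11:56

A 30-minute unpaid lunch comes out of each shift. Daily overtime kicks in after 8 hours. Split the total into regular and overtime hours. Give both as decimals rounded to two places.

Regular 20.78 hours, overtime 4.62 hours

Tue: 10:06–21:42 = 11 h 36 min; less 30 min break → 11 h 6 min
Wed: 06:11–16:12 = 10 h 1 min; less 30 min break → 9 h 31 min
Thu: 06:39–11:56 = 5 h 17 min; less 30 min break → 4 h 47 min
Tue reg 8 h 0 min / OT 3 h 6 min; Wed reg 8 h 0 min / OT 1 h 31 min; Thu reg 4 h 47 min / OT 0 h 0 min.
Totals: regular 20 h 47 min, overtime 4 h 37 min.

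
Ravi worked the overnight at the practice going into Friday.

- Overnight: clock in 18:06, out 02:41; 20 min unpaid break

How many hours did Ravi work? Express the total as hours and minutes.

8 h 15 min

Overnight: 18:06 → midnight = 5 h 54 min; midnight → 02:41 = 2 h 41 min; span 8 h 35 min; less 20 min break → 8 h 15 min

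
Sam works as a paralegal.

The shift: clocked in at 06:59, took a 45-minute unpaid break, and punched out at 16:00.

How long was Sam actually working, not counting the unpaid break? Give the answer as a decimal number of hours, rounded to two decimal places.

8.27 hours

The shift: 06:59–16:00 = 9 h 1 min; less 45 min break → 8 h 16 min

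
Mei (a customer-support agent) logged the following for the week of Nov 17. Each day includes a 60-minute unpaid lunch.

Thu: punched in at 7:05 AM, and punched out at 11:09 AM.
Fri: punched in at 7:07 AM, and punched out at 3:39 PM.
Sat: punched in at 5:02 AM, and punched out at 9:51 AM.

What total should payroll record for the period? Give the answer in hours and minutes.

14 h 25 min

Thu: 7:05 AM–11:09 AM = 4 h 4 min; less 60 min break → 3 h 4 min
Fri: 7:07 AM–3:39 PM = 8 h 32 min; less 60 min break → 7 h 32 min
Sat: 5:02 AM–9:51 AM = 4 h 49 min; less 60 min break → 3 h 49 min
Total: 3 h 4 min + 7 h 32 min + 3 h 49 min = 14 h 25 min.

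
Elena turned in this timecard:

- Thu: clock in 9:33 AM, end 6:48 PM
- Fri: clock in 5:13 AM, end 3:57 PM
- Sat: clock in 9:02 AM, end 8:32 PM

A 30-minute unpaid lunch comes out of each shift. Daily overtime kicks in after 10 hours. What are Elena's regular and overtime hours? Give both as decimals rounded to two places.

Regular 28.75 hours, overtime 1.23 hours

Thu: 9:33 AM–6:48 PM = 9 h 15 min; less 30 min break → 8 h 45 min
Fri: 5:13 AM–3:57 PM = 10 h 44 min; less 30 min break → 10 h 14 min
Sat: 9:02 AM–8:32 PM = 11 h 30 min; less 30 min break → 11 h 0 min
Thu reg 8 h 45 min / OT 0 h 0 min; Fri reg 10 h 0 min / OT 0 h 14 min; Sat reg 10 h 0 min / OT 1 h 0 min.
Totals: regular 28 h 45 min, overtime 1 h 14 min.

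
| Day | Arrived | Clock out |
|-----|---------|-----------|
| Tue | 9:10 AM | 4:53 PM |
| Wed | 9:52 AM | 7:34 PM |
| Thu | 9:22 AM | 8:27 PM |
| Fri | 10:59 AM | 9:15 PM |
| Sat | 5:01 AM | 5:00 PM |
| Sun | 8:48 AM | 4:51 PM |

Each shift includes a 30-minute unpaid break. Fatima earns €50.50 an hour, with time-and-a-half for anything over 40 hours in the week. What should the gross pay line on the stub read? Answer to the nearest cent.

€3216.85

Tue: 9:10 AM–4:53 PM = 7 h 43 min; less 30 min break → 7 h 13 min
Wed: 9:52 AM–7:34 PM = 9 h 42 min; less 30 min break → 9 h 12 min
Thu: 9:22 AM–8:27 PM = 11 h 5 min; less 30 min break → 10 h 35 min
Fri: 10:59 AM–9:15 PM = 10 h 16 min; less 30 min break → 9 h 46 min
Sat: 5:01 AM–5:00 PM = 11 h 59 min; less 30 min break → 11 h 29 min
Sun: 8:48 AM–4:51 PM = 8 h 3 min; less 30 min break → 7 h 33 min
Total worked: 55 h 48 min = 3348 min.
Regular 40 h 0 min = 2400 min at €50.50/h; overtime 15 h 48 min = 948 min at €75.75/h.
Pay = (2400 × €50.50 + 948 × €75.75) ÷ 60 = €3216.85.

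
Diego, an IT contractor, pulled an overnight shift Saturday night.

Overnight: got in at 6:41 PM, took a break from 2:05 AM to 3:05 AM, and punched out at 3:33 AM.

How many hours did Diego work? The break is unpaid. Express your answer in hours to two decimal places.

Overnight: 6:41 PM → midnight = 5 h 19 min; midnight → 3:33 AM = 3 h 33 min; span 8 h 52 min; less 60 min break → 7 h 52 min

7.87 hours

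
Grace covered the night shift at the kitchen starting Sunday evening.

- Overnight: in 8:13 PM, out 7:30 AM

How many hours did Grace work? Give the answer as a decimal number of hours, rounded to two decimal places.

Overnight: 8:13 PM → midnight = 3 h 47 min; midnight → 7:30 AM = 7 h 30 min; span 11 h 17 min

11.28 hours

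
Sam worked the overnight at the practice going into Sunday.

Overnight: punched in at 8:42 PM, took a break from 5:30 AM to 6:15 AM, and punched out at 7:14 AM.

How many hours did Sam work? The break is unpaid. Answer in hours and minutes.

Overnight: 8:42 PM → midnight = 3 h 18 min; midnight → 7:14 AM = 7 h 14 min; span 10 h 32 min; less 45 min break → 9 h 47 min

9 h 47 min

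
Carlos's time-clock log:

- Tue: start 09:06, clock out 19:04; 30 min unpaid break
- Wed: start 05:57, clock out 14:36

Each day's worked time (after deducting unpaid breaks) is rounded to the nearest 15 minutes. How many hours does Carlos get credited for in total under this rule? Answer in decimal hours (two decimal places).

Tue: 09:06–19:04 = 9 h 58 min − 30 min = 9 h 28 min → rounds to 9 h 30 min
Wed: 05:57–14:36 = 8 h 39 min → rounds to 8 h 45 min
Total credited: 18 h 15 min.

18.25 hours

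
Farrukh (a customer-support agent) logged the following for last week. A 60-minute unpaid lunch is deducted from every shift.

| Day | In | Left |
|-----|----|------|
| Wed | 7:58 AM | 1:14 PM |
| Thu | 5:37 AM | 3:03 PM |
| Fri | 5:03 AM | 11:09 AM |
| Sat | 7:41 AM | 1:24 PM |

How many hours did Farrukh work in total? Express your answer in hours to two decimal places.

Wed: 7:58 AM–1:14 PM = 5 h 16 min; less 60 min break → 4 h 16 min
Thu: 5:37 AM–3:03 PM = 9 h 26 min; less 60 min break → 8 h 26 min
Fri: 5:03 AM–11:09 AM = 6 h 6 min; less 60 min break → 5 h 6 min
Sat: 7:41 AM–1:24 PM = 5 h 43 min; less 60 min break → 4 h 43 min
Total: 4 h 16 min + 8 h 26 min + 5 h 6 min + 4 h 43 min = 22 h 31 min.

22.52 hours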